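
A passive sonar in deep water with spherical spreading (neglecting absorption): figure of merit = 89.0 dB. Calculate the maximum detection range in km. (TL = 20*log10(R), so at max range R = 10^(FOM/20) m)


28.18 km


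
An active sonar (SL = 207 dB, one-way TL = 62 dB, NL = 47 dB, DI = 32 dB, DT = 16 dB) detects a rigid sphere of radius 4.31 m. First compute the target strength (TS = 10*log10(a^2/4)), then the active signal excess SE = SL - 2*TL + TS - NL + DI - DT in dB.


Step 1: TS = 10*log10(4.31^2/4) = 6.67 dB
Step 2: SE = SL - 2*TL + TS - NL + DI - DT = 207 - 2*62 + (6.67) - 47 + 32 - 16 = 58.67

58.67 dB


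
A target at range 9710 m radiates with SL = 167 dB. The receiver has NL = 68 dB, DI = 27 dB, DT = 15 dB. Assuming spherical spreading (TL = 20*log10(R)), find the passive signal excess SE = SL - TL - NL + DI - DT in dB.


31.26 dB


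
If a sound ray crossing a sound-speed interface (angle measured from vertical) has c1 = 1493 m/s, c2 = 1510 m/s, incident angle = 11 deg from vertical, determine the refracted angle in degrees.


sin(theta2) = (c2/c1)*sin(theta1) = (1510/1493)*sin(11 deg) = 0.19298
theta2 = arcsin(0.19298) = 11.13

11.13 deg


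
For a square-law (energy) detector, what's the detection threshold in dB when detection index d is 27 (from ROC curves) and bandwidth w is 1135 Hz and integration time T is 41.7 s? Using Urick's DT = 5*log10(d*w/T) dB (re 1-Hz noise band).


DT = 5*log10(d*w/T) = 5*log10(27 * 1135 / 41.7) = 5*log10(734.89) = 14.33

14.33 dB


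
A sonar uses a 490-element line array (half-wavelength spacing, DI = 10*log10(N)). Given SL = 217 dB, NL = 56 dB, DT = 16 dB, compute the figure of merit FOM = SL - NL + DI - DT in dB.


Step 1: DI = 10*log10(490) = 26.9 dB
Step 2: FOM = SL - NL + DI - DT = 217 - 56 + 26.9 - 16 = 171.9

171.9 dB


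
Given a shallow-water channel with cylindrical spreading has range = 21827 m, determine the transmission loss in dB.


TL = 10*log10(21827) = 43.39

43.39 dB


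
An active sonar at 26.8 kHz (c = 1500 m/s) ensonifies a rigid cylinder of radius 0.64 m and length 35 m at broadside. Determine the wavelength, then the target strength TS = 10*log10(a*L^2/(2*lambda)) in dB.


Step 1: lambda = c/f = 1500/26800 = 0.05597 m
Step 2: TS = 10*log10(a*L^2/(2*lambda)) = 10*log10(0.64*35^2/(2*0.05597)) = 38.45

38.45 dB


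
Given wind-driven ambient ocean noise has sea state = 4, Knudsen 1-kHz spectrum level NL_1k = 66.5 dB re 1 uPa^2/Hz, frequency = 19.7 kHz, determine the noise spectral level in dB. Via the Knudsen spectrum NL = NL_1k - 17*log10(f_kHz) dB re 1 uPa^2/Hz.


NL = NL_1k - 17*log10(f_kHz) = 66.5 - 17*log10(19.7) = 66.5 - (22.01) = 44.49

44.49 dB


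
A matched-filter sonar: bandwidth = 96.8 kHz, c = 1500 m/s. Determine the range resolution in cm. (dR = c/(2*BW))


dR = c/(2*BW) = 1500 / (2 * 96.8e3) = 0.0077 m = 0.77 cm

0.77 cm


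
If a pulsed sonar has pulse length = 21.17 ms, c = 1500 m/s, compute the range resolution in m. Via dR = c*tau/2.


15.8775 m


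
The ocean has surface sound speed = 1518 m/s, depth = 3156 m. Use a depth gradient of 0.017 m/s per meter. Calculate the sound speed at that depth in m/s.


c = 1518 + 0.017 * 3156 = 1571.652

1571.652 m/s


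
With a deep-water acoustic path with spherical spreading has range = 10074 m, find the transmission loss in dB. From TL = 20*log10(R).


80.06 dB


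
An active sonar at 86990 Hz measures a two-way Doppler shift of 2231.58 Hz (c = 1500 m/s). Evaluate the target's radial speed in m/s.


From fd = 2*f*v/c, v = c*fd/(2*f) = 1500 * 2231.58 / (2*86990) = 19.24

19.24 m/s


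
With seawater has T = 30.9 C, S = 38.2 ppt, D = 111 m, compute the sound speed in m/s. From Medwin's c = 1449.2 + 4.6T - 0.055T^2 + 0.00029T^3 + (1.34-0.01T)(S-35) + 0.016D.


1552.46 m/s


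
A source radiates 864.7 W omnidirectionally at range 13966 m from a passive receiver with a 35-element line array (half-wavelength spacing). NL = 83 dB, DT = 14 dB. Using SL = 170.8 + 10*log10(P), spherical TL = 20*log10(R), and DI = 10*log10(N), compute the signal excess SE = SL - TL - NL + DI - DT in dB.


35.71 dB


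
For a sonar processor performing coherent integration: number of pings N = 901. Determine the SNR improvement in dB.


29.55 dB


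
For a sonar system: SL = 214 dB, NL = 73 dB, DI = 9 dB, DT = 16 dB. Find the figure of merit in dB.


FOM = SL - NL + DI - DT = 214 - 73 + 9 - 16 = 134

134 dB


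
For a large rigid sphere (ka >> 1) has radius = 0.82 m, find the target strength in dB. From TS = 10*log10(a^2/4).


-7.74 dB


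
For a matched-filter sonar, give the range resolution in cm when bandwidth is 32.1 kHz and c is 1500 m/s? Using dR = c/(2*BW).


dR = c/(2*BW) = 1500 / (2 * 32.1e3) = 0.0234 m = 2.34 cm

2.34 cm


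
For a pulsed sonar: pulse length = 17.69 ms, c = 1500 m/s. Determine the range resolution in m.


13.2675 m


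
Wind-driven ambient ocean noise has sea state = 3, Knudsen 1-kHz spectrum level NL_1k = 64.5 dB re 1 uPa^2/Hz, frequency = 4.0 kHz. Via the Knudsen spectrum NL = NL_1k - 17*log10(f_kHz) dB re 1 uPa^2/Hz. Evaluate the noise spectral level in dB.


54.26 dB


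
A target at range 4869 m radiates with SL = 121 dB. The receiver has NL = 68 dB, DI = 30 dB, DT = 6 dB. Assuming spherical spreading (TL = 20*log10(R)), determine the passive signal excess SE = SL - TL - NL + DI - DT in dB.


Step 1: TL = 20*log10(4869) = 73.75 dB
Step 2: SE = 121 - 73.75 - 68 + 30 - 6 = 3.25

3.25 dB


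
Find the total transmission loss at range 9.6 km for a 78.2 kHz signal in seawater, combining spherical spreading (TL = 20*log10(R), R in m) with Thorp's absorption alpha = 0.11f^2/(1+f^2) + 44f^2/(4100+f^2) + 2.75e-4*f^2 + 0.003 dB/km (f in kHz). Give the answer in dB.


Step 1 (Thorp): alpha = 0.11*6115.24/(1+6115.24) + 44*6115.24/(4100+6115.24) + 2.75e-4*6115.24 + 0.003 = 28.1348 dB/km
Step 2: TL_spread = 20*log10(9600) = 79.65 dB
Step 3: TL_abs = alpha*R = 28.1348 * 9.6 = 270.09 dB
Step 4: TL_total = 79.65 + 270.09 = 349.74

349.74 dB


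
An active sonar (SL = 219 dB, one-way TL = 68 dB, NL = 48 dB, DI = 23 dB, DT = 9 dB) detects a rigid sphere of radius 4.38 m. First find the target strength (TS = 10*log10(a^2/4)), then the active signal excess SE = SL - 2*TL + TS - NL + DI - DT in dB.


Step 1: TS = 10*log10(4.38^2/4) = 6.81 dB
Step 2: SE = SL - 2*TL + TS - NL + DI - DT = 219 - 2*68 + (6.81) - 48 + 23 - 9 = 55.81

55.81 dB


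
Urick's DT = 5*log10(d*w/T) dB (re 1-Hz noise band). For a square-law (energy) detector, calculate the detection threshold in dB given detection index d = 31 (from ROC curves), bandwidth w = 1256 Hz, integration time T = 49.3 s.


DT = 5*log10(d*w/T) = 5*log10(31 * 1256 / 49.3) = 5*log10(789.78) = 14.49

14.49 dB


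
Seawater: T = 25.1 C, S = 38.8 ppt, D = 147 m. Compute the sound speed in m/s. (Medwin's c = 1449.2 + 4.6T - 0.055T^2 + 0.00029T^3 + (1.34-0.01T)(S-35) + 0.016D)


c = 1449.2 + 4.6*25.1 - 0.055*25.1^2 + 0.00029*25.1^3 + (1.34 - 0.01*25.1)*(38.8 - 35) + 0.016*147 = 1541.09

1541.09 m/s


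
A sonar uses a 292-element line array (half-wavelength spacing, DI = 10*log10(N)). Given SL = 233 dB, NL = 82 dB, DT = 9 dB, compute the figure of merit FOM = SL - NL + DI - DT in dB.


166.65 dB


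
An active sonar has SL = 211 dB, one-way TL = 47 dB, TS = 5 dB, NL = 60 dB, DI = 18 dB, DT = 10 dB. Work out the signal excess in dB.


SE = SL - 2*TL + TS - NL + DI - DT = 211 - 2*47 + (5) - 60 + 18 - 10 = 70

70 dB


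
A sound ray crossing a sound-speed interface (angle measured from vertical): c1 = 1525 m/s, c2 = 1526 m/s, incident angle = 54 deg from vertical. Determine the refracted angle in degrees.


sin(theta2) = (c2/c1)*sin(theta1) = (1526/1525)*sin(54 deg) = 0.80955
theta2 = arcsin(0.80955) = 54.05

54.05 deg


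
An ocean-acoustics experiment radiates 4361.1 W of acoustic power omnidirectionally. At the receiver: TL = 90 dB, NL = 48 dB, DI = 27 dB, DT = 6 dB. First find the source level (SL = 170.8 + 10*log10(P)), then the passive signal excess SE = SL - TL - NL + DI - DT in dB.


Step 1: SL = 170.8 + 10*log10(4361.1) = 207.2 dB
Step 2: SE = SL - TL - NL + DI - DT = 207.2 - 90 - 48 + 27 - 6 = 90.2

90.2 dB


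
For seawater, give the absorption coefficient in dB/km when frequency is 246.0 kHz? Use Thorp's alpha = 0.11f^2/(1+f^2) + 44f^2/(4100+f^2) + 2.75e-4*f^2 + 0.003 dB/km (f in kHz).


f^2 = 60516.0
alpha = 0.11*60516.0/(1+60516.0) + 44*60516.0/(4100+60516.0) + 2.75e-4*60516.0 + 0.003 = 57.963

57.963 dB/km


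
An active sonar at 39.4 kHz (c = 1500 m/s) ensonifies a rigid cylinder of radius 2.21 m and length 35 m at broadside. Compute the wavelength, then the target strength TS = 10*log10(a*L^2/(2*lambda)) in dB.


Step 1: lambda = c/f = 1500/39400 = 0.03807 m
Step 2: TS = 10*log10(a*L^2/(2*lambda)) = 10*log10(2.21*35^2/(2*0.03807)) = 45.51

45.51 dB


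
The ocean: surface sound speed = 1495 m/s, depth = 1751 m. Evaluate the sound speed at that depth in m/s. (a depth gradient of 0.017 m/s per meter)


c = 1495 + 0.017 * 1751 = 1524.767

1524.767 m/s


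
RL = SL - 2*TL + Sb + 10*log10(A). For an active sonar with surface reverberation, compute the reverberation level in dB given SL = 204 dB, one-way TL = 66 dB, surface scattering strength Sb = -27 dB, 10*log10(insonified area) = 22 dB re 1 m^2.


RL = SL - 2*TL + Sb + 10*log10(A) = 204 - 2*66 + (-27) + 22 = 67

67 dB


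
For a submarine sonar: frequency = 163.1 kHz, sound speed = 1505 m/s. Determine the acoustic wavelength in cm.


0.92 cm


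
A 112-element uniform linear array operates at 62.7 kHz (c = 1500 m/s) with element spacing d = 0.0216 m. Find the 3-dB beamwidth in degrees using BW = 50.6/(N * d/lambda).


Step 1: lambda = 1500/62700 = 0.02392 m
Step 2: d/lambda = 0.0216/0.02392 = 0.903
Step 3: BW = 50.6/(N * d/lambda) = 50.6/(112 * 0.903) = 0.5

0.5 deg


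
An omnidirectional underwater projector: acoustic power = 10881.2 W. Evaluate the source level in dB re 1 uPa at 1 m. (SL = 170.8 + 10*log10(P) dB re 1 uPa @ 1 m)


211.17 dB


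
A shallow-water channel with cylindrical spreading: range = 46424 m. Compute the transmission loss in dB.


46.67 dB


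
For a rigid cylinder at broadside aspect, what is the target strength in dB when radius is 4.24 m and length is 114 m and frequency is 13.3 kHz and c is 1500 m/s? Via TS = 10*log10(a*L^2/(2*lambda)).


lambda = 1500/13300 = 0.11278 m
TS = 10*log10(4.24*114^2/(2*0.11278)) = 53.88

53.88 dB


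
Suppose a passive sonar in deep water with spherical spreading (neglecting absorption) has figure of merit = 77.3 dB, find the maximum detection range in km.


7.33 km


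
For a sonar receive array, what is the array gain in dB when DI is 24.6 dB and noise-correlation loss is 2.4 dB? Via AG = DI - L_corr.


AG = DI - L_corr = 24.6 - 2.4 = 22.2

22.2 dB


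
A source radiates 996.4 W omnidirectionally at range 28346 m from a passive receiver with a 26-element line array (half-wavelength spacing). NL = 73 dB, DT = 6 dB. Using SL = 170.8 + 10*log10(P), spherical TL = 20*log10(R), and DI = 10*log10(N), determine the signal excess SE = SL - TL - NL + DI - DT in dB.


46.88 dB


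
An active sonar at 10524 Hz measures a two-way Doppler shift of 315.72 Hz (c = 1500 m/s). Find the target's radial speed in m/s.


From fd = 2*f*v/c, v = c*fd/(2*f) = 1500 * 315.72 / (2*10524) = 22.5

22.5 m/s


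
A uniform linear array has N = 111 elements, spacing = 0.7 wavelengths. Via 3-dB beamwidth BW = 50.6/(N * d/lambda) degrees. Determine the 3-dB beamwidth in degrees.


0.65 deg


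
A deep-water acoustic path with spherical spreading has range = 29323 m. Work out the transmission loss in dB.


TL = 20*log10(29323) = 89.34

89.34 dB


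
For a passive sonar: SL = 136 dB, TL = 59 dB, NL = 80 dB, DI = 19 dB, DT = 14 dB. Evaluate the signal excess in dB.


SE = SL - TL - NL + DI - DT = 136 - 59 - 80 + 19 - 14 = 2

2 dB


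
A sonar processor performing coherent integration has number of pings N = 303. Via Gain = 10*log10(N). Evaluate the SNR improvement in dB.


Gain = 10*log10(303) = 24.81

24.81 dB


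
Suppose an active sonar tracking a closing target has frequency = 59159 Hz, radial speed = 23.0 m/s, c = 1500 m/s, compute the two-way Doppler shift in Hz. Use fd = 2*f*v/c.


1814.21 Hz


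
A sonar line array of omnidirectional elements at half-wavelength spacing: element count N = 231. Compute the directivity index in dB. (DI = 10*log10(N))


DI = 10*log10(231) = 23.64

23.64 dB


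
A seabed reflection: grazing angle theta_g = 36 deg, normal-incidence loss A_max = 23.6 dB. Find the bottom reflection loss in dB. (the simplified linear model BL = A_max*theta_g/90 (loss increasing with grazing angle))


9.44 dB


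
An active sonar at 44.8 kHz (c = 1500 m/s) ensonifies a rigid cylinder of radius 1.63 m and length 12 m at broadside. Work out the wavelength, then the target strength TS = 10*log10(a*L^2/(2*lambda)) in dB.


Step 1: lambda = c/f = 1500/44800 = 0.03348 m
Step 2: TS = 10*log10(a*L^2/(2*lambda)) = 10*log10(1.63*12^2/(2*0.03348)) = 35.45

35.45 dB


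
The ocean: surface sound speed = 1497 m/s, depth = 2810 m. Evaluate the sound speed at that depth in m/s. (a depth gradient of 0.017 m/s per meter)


c = 1497 + 0.017 * 2810 = 1544.77

1544.77 m/s


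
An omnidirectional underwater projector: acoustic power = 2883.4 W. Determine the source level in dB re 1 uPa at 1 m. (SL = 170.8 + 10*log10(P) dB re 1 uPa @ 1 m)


205.4 dB


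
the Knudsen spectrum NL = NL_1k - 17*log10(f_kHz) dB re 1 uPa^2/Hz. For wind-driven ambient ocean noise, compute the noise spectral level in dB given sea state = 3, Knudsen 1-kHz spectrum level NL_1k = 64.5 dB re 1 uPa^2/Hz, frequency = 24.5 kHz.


40.88 dB


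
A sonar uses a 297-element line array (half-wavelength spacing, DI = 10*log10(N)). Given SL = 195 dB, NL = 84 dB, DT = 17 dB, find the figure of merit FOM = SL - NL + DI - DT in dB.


Step 1: DI = 10*log10(297) = 24.73 dB
Step 2: FOM = SL - NL + DI - DT = 195 - 84 + 24.73 - 17 = 118.73

118.73 dB


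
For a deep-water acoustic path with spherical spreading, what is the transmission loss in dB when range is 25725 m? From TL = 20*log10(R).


88.21 dB


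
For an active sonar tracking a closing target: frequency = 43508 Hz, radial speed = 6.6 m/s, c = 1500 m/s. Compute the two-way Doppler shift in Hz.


fd = 2*f*v/c = 2 * 43508 * 6.6 / 1500 = 382.87

382.87 Hz


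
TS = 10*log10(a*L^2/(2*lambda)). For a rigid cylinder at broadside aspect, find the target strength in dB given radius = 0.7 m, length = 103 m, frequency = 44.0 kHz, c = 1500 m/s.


lambda = 1500/44000 = 0.03409 m
TS = 10*log10(0.7*103^2/(2*0.03409)) = 50.37

50.37 dB


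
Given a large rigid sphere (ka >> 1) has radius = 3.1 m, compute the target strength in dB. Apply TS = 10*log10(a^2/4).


TS = 10*log10(3.1^2 / 4) = 10*log10(2.4025) = 3.81

3.81 dB


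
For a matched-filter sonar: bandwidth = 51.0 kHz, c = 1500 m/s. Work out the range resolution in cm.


dR = c/(2*BW) = 1500 / (2 * 51.0e3) = 0.0147 m = 1.47 cm

1.47 cm


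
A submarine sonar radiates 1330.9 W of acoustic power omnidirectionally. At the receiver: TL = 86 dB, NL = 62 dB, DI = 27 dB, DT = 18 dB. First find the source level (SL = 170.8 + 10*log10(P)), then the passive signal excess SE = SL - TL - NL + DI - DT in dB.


Step 1: SL = 170.8 + 10*log10(1330.9) = 202.04 dB
Step 2: SE = SL - TL - NL + DI - DT = 202.04 - 86 - 62 + 27 - 18 = 63.04

63.04 dB


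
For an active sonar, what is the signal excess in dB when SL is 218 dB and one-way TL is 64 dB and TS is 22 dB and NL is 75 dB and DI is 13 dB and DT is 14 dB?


36 dB


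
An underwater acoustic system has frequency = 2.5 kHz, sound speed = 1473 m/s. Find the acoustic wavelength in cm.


58.92 cm


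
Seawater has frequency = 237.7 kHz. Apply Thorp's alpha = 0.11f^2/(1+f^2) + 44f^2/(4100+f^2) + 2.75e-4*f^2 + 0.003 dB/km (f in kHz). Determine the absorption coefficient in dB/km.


56.674 dB/km


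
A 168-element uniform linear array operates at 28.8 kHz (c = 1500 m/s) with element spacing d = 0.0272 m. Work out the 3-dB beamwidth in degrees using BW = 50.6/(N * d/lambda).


Step 1: lambda = 1500/28800 = 0.05208 m
Step 2: d/lambda = 0.0272/0.05208 = 0.5223
Step 3: BW = 50.6/(N * d/lambda) = 50.6/(168 * 0.5223) = 0.58

0.58 deg


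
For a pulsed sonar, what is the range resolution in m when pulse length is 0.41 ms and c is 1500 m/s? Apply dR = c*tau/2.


dR = c*tau/2 = 1500 * 0.41e-3 / 2 = 0.3075

0.3075 m


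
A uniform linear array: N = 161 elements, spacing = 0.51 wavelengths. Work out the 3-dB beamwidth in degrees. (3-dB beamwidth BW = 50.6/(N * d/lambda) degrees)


BW = 50.6 / (161 * 0.51) = 50.6 / 82.11 = 0.62

0.62 deg


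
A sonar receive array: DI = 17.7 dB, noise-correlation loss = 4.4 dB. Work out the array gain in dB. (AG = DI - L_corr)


AG = DI - L_corr = 17.7 - 4.4 = 13.3

13.3 dB


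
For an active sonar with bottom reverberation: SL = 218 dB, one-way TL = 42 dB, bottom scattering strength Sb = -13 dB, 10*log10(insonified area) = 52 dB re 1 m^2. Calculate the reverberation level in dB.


RL = SL - 2*TL + Sb + 10*log10(A) = 218 - 2*42 + (-13) + 52 = 173

173 dB


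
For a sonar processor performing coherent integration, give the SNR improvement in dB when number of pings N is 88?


Gain = 10*log10(88) = 19.44

19.44 dB


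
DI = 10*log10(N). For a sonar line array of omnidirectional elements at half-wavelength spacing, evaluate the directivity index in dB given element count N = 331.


DI = 10*log10(331) = 25.2

25.2 dB


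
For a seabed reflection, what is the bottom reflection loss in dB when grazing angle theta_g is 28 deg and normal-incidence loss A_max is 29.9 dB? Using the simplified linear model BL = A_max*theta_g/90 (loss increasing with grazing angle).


9.3 dB


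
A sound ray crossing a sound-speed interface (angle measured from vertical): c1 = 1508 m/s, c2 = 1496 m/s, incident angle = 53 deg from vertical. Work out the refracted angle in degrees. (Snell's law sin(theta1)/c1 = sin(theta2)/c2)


sin(theta2) = (c2/c1)*sin(theta1) = (1496/1508)*sin(53 deg) = 0.79228
theta2 = arcsin(0.79228) = 52.4

52.4 deg


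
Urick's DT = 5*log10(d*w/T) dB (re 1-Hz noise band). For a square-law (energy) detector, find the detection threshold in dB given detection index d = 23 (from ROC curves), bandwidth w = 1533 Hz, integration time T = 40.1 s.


14.72 dB


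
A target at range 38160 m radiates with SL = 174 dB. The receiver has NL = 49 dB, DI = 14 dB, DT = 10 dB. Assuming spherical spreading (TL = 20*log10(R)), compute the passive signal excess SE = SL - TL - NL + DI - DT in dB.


Step 1: TL = 20*log10(38160) = 91.63 dB
Step 2: SE = 174 - 91.63 - 49 + 14 - 10 = 37.37

37.37 dB


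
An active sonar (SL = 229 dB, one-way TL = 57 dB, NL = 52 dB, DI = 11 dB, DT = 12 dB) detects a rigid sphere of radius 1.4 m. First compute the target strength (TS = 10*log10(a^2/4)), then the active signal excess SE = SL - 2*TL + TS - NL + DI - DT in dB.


Step 1: TS = 10*log10(1.4^2/4) = -3.1 dB
Step 2: SE = SL - 2*TL + TS - NL + DI - DT = 229 - 2*57 + (-3.1) - 52 + 11 - 12 = 58.9

58.9 dB


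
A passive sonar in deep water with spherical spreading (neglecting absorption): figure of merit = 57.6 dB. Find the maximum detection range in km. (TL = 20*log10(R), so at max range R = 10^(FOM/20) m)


At max range FOM = TL, so 20*log10(R) = 57.6
R = 10^(57.6/20) = 758.58 m = 0.76 km

0.76 km


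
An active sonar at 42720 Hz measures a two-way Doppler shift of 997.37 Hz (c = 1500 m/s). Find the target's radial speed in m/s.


From fd = 2*f*v/c, v = c*fd/(2*f) = 1500 * 997.37 / (2*42720) = 17.51

17.51 m/s


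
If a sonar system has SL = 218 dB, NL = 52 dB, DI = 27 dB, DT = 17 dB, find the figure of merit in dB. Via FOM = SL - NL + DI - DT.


176 dB


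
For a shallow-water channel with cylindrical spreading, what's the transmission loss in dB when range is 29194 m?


TL = 10*log10(29194) = 44.65

44.65 dB


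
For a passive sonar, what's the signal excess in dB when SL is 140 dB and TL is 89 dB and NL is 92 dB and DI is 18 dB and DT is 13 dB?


-36 dB


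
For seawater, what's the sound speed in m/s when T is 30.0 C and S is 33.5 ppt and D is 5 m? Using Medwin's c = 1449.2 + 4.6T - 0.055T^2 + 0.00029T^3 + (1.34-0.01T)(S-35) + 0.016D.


c = 1449.2 + 4.6*30.0 - 0.055*30.0^2 + 0.00029*30.0^3 + (1.34 - 0.01*30.0)*(33.5 - 35) + 0.016*5 = 1544.05

1544.05 m/s


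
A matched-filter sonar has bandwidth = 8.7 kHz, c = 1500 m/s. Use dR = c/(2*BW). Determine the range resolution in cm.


dR = c/(2*BW) = 1500 / (2 * 8.7e3) = 0.0862 m = 8.62 cm

8.62 cm


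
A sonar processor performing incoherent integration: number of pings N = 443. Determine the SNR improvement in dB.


Gain = 5*log10(443) = 13.23

13.23 dB


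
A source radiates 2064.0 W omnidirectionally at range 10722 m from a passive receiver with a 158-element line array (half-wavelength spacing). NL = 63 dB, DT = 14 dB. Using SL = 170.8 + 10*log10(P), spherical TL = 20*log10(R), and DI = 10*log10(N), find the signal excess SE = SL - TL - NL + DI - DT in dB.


68.33 dB


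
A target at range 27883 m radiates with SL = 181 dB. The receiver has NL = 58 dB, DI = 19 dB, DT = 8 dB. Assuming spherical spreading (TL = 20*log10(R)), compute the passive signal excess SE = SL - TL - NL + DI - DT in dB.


45.09 dB


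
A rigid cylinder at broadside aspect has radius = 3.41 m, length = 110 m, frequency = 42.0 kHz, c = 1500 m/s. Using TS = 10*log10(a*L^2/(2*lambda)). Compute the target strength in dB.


lambda = 1500/42000 = 0.03571 m
TS = 10*log10(3.41*110^2/(2*0.03571)) = 57.62

57.62 dB


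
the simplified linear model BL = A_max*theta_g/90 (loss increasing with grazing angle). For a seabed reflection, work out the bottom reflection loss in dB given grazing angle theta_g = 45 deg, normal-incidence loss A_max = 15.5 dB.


7.75 dB


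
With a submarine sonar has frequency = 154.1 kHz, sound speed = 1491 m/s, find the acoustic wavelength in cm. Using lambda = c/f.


lambda = c/f = 1491 / 154100 = 0.0097 m = 0.97 cm

0.97 cm


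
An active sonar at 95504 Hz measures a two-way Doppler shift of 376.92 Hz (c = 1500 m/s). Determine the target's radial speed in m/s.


From fd = 2*f*v/c, v = c*fd/(2*f) = 1500 * 376.92 / (2*95504) = 2.96

2.96 m/s


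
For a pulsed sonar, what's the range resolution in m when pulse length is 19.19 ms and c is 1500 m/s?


dR = c*tau/2 = 1500 * 19.19e-3 / 2 = 14.3925

14.3925 m


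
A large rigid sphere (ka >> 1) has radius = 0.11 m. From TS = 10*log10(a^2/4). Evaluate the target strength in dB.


TS = 10*log10(0.11^2 / 4) = 10*log10(0.003025) = -25.19

-25.19 dB


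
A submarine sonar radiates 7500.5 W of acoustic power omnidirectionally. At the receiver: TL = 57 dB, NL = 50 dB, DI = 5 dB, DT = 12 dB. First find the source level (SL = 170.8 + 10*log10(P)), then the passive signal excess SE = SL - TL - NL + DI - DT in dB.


Step 1: SL = 170.8 + 10*log10(7500.5) = 209.55 dB
Step 2: SE = SL - TL - NL + DI - DT = 209.55 - 57 - 50 + 5 - 12 = 95.55

95.55 dB


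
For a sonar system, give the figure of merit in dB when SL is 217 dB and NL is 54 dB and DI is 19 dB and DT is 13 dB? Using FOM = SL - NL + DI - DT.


FOM = SL - NL + DI - DT = 217 - 54 + 19 - 13 = 169

169 dB


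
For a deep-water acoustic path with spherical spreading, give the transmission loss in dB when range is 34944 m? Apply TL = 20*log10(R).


TL = 20*log10(34944) = 90.87

90.87 dB


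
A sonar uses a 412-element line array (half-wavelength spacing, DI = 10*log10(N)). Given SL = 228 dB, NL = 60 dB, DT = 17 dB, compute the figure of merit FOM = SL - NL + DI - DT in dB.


Step 1: DI = 10*log10(412) = 26.15 dB
Step 2: FOM = SL - NL + DI - DT = 228 - 60 + 26.15 - 17 = 177.15

177.15 dB


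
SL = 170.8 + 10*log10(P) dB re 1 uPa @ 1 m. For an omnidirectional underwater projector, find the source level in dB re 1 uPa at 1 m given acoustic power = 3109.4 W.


SL = 170.8 + 10*log10(3109.4) = 170.8 + 34.93 = 205.73

205.73 dB


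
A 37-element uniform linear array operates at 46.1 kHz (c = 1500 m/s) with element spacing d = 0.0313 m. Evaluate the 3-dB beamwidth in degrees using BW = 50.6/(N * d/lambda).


1.42 deg


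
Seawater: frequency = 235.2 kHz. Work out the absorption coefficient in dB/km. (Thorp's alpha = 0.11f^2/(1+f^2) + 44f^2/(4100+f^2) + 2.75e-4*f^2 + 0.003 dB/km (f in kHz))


56.29 dB/km


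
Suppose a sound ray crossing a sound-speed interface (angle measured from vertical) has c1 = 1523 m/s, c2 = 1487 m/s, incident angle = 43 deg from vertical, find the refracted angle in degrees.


sin(theta2) = (c2/c1)*sin(theta1) = (1487/1523)*sin(43 deg) = 0.66588
theta2 = arcsin(0.66588) = 41.75

41.75 deg


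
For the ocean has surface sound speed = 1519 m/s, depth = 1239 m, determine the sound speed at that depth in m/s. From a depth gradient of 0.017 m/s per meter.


1540.063 m/s


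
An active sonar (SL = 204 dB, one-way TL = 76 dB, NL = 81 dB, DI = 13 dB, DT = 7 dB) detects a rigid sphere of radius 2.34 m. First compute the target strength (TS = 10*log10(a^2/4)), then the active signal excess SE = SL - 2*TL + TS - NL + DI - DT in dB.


Step 1: TS = 10*log10(2.34^2/4) = 1.36 dB
Step 2: SE = SL - 2*TL + TS - NL + DI - DT = 204 - 2*76 + (1.36) - 81 + 13 - 7 = -21.64

-21.64 dB


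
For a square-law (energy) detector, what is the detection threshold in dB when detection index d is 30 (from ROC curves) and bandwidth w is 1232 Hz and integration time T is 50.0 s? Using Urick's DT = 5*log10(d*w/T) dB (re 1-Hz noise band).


DT = 5*log10(d*w/T) = 5*log10(30 * 1232 / 50.0) = 5*log10(739.2) = 14.34

14.34 dB


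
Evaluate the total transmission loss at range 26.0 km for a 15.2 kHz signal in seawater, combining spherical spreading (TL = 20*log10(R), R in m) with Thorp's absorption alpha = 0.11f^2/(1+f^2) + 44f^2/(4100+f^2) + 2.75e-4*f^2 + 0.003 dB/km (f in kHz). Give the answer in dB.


Step 1 (Thorp): alpha = 0.11*231.04/(1+231.04) + 44*231.04/(4100+231.04) + 2.75e-4*231.04 + 0.003 = 2.5232 dB/km
Step 2: TL_spread = 20*log10(26000) = 88.3 dB
Step 3: TL_abs = alpha*R = 2.5232 * 26.0 = 65.6 dB
Step 4: TL_total = 88.3 + 65.6 = 153.9

153.9 dB


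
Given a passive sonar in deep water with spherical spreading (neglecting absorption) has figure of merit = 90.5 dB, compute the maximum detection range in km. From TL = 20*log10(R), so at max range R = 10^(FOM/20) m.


At max range FOM = TL, so 20*log10(R) = 90.5
R = 10^(90.5/20) = 33496.54 m = 33.5 km

33.5 km


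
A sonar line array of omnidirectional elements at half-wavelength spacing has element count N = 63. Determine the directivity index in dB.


DI = 10*log10(63) = 17.99

17.99 dB


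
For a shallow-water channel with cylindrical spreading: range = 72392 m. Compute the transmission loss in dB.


48.6 dB


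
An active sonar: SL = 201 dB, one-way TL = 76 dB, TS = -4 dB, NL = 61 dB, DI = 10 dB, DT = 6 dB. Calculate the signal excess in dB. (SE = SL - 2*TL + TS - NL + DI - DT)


-12 dB


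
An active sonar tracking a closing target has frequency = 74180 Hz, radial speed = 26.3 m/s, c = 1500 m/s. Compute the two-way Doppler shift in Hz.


fd = 2*f*v/c = 2 * 74180 * 26.3 / 1500 = 2601.25

2601.25 Hz


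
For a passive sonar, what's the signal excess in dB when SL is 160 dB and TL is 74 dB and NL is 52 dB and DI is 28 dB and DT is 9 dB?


SE = SL - TL - NL + DI - DT = 160 - 74 - 52 + 28 - 9 = 53

53 dB


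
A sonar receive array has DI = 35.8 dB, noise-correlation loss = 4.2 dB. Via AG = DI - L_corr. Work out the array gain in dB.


AG = DI - L_corr = 35.8 - 4.2 = 31.6

31.6 dB


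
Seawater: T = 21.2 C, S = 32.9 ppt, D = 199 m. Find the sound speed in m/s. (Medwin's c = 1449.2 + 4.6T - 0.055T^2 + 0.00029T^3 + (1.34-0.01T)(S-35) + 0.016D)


c = 1449.2 + 4.6*21.2 - 0.055*21.2^2 + 0.00029*21.2^3 + (1.34 - 0.01*21.2)*(32.9 - 35) + 0.016*199 = 1525.58

1525.58 m/s


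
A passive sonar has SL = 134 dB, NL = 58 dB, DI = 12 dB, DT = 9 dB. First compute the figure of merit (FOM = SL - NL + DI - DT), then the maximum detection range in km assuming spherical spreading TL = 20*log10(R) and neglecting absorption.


Step 1: FOM = SL - NL + DI - DT = 134 - 58 + 12 - 9 = 79 dB
Step 2: at max range FOM = TL = 20*log10(R), so R = 10^(79/20) = 8912.51 m = 8.91 km

8.91 km


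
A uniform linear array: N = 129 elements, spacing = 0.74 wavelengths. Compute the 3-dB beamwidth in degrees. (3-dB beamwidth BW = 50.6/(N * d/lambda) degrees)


BW = 50.6 / (129 * 0.74) = 50.6 / 95.46 = 0.53

0.53 deg


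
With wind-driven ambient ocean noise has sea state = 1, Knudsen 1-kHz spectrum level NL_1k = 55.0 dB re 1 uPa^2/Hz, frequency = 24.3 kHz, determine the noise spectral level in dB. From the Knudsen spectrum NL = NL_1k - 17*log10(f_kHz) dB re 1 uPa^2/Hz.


NL = NL_1k - 17*log10(f_kHz) = 55.0 - 17*log10(24.3) = 55.0 - (23.56) = 31.44

31.44 dB


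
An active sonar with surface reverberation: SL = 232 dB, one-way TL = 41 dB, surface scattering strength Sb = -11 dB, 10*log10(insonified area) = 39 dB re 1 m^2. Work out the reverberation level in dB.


RL = SL - 2*TL + Sb + 10*log10(A) = 232 - 2*41 + (-11) + 39 = 178

178 dB


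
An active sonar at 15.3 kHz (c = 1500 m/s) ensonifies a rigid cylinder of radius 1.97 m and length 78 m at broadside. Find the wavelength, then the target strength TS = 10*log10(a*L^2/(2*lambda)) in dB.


Step 1: lambda = c/f = 1500/15300 = 0.09804 m
Step 2: TS = 10*log10(a*L^2/(2*lambda)) = 10*log10(1.97*78^2/(2*0.09804)) = 47.86

47.86 dB


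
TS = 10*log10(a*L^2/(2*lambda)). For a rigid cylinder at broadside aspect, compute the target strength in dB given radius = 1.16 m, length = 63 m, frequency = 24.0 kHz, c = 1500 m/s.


lambda = 1500/24000 = 0.0625 m
TS = 10*log10(1.16*63^2/(2*0.0625)) = 45.66

45.66 dB


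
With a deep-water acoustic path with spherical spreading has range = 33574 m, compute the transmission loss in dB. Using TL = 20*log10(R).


TL = 20*log10(33574) = 90.52

90.52 dB


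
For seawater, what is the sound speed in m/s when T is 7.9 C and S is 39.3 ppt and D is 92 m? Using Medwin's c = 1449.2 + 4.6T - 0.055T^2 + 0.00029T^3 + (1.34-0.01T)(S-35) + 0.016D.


1489.14 m/s


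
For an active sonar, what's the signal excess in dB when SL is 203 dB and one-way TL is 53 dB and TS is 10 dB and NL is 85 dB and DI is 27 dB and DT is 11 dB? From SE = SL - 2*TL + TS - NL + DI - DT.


38 dB


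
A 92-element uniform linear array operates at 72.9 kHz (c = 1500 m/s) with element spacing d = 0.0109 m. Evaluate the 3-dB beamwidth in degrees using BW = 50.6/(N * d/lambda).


1.04 deg


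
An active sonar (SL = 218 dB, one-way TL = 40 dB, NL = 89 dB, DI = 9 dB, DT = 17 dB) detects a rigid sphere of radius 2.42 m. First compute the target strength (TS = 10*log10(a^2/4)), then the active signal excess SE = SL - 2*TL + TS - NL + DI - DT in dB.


Step 1: TS = 10*log10(2.42^2/4) = 1.66 dB
Step 2: SE = SL - 2*TL + TS - NL + DI - DT = 218 - 2*40 + (1.66) - 89 + 9 - 17 = 42.66

42.66 dB


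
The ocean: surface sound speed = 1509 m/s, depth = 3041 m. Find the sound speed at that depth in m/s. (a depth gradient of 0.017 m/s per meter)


c = 1509 + 0.017 * 3041 = 1560.697

1560.697 m/s


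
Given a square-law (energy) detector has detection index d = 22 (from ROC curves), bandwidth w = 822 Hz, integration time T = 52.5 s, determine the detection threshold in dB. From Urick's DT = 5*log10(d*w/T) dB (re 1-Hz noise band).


DT = 5*log10(d*w/T) = 5*log10(22 * 822 / 52.5) = 5*log10(344.46) = 12.69

12.69 dB


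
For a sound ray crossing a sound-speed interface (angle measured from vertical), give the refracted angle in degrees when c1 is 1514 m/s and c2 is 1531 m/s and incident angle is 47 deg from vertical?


sin(theta2) = (c2/c1)*sin(theta1) = (1531/1514)*sin(47 deg) = 0.73957
theta2 = arcsin(0.73957) = 47.69

47.69 deg


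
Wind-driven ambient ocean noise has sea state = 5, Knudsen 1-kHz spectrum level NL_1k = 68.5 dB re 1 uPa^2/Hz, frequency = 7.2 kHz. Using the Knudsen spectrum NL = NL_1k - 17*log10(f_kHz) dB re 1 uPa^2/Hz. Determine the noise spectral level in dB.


NL = NL_1k - 17*log10(f_kHz) = 68.5 - 17*log10(7.2) = 68.5 - (14.57) = 53.93

53.93 dB


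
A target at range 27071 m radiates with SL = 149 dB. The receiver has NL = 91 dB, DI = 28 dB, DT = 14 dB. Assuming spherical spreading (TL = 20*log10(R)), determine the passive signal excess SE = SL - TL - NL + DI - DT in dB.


Step 1: TL = 20*log10(27071) = 88.65 dB
Step 2: SE = 149 - 88.65 - 91 + 28 - 14 = -16.65

-16.65 dB


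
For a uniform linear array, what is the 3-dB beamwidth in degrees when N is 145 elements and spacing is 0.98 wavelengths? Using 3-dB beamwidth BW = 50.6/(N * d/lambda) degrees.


0.36 deg


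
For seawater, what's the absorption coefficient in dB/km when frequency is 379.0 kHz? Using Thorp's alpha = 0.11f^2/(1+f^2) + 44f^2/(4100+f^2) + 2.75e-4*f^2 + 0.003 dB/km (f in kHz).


f^2 = 143641.0
alpha = 0.11*143641.0/(1+143641.0) + 44*143641.0/(4100+143641.0) + 2.75e-4*143641.0 + 0.003 = 82.393

82.393 dB/km


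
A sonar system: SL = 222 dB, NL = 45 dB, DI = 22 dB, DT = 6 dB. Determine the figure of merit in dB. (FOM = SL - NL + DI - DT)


FOM = SL - NL + DI - DT = 222 - 45 + 22 - 6 = 193

193 dB


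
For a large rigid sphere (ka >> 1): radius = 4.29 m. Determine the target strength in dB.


TS = 10*log10(4.29^2 / 4) = 10*log10(4.601025) = 6.63

6.63 dB


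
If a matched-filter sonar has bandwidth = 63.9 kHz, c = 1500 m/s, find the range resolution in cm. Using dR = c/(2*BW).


dR = c/(2*BW) = 1500 / (2 * 63.9e3) = 0.0117 m = 1.17 cm

1.17 cm


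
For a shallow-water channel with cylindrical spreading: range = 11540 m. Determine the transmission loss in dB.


TL = 10*log10(11540) = 40.62

40.62 dB


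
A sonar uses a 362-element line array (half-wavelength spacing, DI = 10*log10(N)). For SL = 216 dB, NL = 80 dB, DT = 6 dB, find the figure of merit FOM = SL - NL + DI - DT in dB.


Step 1: DI = 10*log10(362) = 25.59 dB
Step 2: FOM = SL - NL + DI - DT = 216 - 80 + 25.59 - 6 = 155.59

155.59 dB


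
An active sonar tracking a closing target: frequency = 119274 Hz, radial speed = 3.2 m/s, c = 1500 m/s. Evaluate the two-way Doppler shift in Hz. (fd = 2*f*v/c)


fd = 2*f*v/c = 2 * 119274 * 3.2 / 1500 = 508.9

508.9 Hz


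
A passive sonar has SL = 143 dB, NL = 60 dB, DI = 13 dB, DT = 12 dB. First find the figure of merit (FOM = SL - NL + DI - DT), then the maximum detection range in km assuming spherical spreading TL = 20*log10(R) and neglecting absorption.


Step 1: FOM = SL - NL + DI - DT = 143 - 60 + 13 - 12 = 84 dB
Step 2: at max range FOM = TL = 20*log10(R), so R = 10^(84/20) = 15848.93 m = 15.85 km

15.85 km


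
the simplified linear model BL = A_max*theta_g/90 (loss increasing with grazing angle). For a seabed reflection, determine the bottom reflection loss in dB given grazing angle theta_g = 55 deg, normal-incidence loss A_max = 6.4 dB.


3.91 dB


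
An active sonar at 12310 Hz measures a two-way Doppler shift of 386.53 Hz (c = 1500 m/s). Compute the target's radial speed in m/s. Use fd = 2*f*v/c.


From fd = 2*f*v/c, v = c*fd/(2*f) = 1500 * 386.53 / (2*12310) = 23.55

23.55 m/s


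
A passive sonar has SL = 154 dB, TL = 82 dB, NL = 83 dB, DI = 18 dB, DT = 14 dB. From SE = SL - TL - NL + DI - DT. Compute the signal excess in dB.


SE = SL - TL - NL + DI - DT = 154 - 82 - 83 + 18 - 14 = -7

-7 dB


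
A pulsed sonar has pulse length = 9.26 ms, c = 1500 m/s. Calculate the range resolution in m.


dR = c*tau/2 = 1500 * 9.26e-3 / 2 = 6.945

6.945 m


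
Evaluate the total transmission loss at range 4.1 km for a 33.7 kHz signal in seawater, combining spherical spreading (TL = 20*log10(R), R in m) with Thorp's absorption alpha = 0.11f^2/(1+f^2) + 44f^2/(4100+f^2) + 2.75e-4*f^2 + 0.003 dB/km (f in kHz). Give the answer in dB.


Step 1 (Thorp): alpha = 0.11*1135.69/(1+1135.69) + 44*1135.69/(4100+1135.69) + 2.75e-4*1135.69 + 0.003 = 9.9694 dB/km
Step 2: TL_spread = 20*log10(4100) = 72.26 dB
Step 3: TL_abs = alpha*R = 9.9694 * 4.1 = 40.87 dB
Step 4: TL_total = 72.26 + 40.87 = 113.13

113.13 dB


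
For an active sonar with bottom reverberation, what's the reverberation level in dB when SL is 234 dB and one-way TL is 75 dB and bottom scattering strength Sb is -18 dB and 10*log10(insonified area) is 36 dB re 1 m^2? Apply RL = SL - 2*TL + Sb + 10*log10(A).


RL = SL - 2*TL + Sb + 10*log10(A) = 234 - 2*75 + (-18) + 36 = 102

102 dB


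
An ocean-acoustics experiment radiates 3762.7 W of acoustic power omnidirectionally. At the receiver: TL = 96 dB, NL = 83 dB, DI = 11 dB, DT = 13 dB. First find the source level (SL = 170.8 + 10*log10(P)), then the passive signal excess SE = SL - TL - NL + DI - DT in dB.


Step 1: SL = 170.8 + 10*log10(3762.7) = 206.55 dB
Step 2: SE = SL - TL - NL + DI - DT = 206.55 - 96 - 83 + 11 - 13 = 25.55

25.55 dB


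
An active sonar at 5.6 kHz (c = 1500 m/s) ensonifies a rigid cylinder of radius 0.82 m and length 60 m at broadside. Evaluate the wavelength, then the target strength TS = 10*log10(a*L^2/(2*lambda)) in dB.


Step 1: lambda = c/f = 1500/5600 = 0.26786 m
Step 2: TS = 10*log10(a*L^2/(2*lambda)) = 10*log10(0.82*60^2/(2*0.26786)) = 37.41

37.41 dB


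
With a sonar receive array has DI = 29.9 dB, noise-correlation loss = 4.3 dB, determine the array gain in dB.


25.6 dB


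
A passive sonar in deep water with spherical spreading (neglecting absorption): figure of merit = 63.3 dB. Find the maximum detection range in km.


At max range FOM = TL, so 20*log10(R) = 63.3
R = 10^(63.3/20) = 1462.18 m = 1.46 km

1.46 km


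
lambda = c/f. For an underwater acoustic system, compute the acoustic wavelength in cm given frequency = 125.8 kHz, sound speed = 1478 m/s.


1.17 cm


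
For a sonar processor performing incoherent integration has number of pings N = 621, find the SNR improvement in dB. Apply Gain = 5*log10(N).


Gain = 5*log10(621) = 13.97

13.97 dB


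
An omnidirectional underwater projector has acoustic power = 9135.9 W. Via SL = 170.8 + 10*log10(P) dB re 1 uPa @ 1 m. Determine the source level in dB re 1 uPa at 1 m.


210.41 dB


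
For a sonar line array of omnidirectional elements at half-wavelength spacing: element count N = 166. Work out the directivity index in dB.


DI = 10*log10(166) = 22.2

22.2 dB


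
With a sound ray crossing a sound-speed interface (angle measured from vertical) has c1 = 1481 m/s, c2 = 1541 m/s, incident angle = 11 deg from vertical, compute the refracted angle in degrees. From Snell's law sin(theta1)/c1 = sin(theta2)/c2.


sin(theta2) = (c2/c1)*sin(theta1) = (1541/1481)*sin(11 deg) = 0.19854
theta2 = arcsin(0.19854) = 11.45

11.45 deg


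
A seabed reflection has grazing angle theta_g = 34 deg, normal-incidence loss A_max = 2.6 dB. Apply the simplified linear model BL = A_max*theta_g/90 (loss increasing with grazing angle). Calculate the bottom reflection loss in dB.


BL = A_max * theta_g / 90 = 2.6 * 34 / 90 = 0.98

0.98 dB


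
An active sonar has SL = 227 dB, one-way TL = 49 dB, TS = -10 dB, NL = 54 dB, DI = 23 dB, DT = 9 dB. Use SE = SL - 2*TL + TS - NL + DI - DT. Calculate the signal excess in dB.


SE = SL - 2*TL + TS - NL + DI - DT = 227 - 2*49 + (-10) - 54 + 23 - 9 = 79

79 dB


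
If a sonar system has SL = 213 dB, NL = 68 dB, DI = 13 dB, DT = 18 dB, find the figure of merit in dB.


140 dB
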